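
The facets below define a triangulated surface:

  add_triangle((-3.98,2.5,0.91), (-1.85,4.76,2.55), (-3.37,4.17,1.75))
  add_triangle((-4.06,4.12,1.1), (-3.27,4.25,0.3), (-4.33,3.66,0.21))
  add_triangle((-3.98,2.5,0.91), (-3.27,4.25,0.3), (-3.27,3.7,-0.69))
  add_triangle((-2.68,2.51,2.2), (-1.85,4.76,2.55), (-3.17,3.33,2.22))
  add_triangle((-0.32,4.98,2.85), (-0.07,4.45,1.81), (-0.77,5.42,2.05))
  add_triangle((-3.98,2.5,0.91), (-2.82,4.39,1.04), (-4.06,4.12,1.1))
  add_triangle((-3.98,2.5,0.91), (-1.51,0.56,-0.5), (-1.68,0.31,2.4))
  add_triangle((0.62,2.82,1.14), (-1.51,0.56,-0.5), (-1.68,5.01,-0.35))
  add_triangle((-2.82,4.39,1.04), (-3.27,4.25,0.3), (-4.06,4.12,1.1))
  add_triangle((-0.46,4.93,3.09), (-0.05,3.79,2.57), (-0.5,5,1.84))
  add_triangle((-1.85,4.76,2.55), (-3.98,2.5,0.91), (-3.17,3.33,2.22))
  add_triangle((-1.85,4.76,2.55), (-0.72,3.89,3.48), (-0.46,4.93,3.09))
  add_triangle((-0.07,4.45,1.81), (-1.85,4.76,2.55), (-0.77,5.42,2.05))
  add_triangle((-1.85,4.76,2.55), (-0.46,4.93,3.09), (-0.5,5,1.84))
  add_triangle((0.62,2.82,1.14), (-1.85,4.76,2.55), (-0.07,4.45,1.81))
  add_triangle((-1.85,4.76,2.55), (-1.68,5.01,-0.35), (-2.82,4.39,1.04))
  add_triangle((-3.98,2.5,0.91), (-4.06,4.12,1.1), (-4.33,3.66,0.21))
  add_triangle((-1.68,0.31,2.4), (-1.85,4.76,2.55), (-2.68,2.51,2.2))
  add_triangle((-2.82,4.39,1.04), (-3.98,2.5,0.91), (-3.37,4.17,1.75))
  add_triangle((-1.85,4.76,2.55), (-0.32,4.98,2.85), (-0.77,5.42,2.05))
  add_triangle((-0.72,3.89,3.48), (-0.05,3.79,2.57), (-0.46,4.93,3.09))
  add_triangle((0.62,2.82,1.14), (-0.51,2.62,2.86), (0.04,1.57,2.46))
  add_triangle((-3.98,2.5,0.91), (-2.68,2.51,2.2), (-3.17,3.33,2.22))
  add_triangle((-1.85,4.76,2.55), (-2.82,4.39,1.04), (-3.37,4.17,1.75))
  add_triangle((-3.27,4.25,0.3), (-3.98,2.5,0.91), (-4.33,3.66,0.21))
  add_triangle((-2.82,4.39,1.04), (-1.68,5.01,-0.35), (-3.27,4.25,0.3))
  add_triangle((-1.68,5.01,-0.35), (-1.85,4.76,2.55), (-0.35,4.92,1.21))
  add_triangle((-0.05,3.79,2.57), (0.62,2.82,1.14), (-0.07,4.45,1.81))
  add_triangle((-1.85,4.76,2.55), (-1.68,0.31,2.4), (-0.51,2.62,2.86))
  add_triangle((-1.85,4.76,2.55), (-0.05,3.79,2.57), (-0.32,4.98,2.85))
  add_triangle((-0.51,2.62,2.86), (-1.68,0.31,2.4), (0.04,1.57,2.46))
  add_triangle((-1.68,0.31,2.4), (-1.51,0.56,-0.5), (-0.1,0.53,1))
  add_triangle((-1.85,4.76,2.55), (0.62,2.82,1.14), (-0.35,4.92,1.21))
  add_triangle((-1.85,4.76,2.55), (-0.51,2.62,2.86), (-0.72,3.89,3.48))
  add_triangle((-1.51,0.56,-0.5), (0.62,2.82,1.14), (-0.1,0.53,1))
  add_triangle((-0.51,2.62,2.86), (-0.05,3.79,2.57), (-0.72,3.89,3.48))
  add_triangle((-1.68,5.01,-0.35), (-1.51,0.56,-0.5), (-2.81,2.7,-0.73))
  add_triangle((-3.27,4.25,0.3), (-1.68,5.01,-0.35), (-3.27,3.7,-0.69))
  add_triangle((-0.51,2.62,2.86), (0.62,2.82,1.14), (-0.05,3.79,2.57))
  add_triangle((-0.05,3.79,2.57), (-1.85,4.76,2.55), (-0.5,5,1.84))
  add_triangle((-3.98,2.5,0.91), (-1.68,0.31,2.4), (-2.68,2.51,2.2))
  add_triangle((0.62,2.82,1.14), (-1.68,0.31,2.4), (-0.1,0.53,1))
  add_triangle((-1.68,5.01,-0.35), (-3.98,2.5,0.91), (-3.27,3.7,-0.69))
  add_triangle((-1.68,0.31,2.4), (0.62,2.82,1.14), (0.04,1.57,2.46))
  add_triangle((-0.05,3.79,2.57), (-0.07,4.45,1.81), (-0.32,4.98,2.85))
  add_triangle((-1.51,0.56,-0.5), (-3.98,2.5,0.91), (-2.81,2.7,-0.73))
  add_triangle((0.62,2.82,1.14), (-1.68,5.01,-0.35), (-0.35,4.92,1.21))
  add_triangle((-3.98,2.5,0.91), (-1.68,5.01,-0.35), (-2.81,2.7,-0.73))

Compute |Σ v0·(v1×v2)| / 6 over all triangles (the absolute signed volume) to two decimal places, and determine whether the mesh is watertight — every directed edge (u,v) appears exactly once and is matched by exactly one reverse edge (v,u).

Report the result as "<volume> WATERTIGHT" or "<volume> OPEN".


33.28 WATERTIGHT

Per-triangle v0·(v1×v2)/6:
  t1: +0.5592
  t2: +0.8982
  t3: +1.6054
  t4: +0.6832
  t5: +0.4464
  t6: +0.1133
  t7: +0.9374
  t8: -0.8736
  t9: +0.7800
  t10: +0.3175
  t11: +1.6796
  t12: +1.3306
  t13: -0.5152
  t14: +1.4827
  t15: -0.2933
  t16: +2.9589
  t17: +0.9193
  t18: +1.9625
  t19: +1.1631
  t20: +1.2871
  t21: +0.3170
  t22: +0.6734
  t23: +0.5898
  t24: +1.3929
  t25: -0.8571
  t26: +1.4027
  t27: +3.4579
  t28: +0.5068
  t29: +2.7027
  t30: +0.4860
  t31: +0.8389
  t32: -0.4481
  t33: +1.4815
  t34: +0.3520
  t35: -0.6770
  t36: +0.2047
  t37: +0.1353
  t38: +1.6762
  t39: +0.2178
  t40: -1.5646
  t41: +1.8900
  t42: +0.4141
  t43: -2.9699
  t44: -1.1735
  t45: +0.1902
  t46: +0.8779
  t47: +0.5800
  t48: +3.1452
Σ = +33.2848 → |volume| = 33.28

Directed edges: 144 total, each appears once with its reverse present → watertight.


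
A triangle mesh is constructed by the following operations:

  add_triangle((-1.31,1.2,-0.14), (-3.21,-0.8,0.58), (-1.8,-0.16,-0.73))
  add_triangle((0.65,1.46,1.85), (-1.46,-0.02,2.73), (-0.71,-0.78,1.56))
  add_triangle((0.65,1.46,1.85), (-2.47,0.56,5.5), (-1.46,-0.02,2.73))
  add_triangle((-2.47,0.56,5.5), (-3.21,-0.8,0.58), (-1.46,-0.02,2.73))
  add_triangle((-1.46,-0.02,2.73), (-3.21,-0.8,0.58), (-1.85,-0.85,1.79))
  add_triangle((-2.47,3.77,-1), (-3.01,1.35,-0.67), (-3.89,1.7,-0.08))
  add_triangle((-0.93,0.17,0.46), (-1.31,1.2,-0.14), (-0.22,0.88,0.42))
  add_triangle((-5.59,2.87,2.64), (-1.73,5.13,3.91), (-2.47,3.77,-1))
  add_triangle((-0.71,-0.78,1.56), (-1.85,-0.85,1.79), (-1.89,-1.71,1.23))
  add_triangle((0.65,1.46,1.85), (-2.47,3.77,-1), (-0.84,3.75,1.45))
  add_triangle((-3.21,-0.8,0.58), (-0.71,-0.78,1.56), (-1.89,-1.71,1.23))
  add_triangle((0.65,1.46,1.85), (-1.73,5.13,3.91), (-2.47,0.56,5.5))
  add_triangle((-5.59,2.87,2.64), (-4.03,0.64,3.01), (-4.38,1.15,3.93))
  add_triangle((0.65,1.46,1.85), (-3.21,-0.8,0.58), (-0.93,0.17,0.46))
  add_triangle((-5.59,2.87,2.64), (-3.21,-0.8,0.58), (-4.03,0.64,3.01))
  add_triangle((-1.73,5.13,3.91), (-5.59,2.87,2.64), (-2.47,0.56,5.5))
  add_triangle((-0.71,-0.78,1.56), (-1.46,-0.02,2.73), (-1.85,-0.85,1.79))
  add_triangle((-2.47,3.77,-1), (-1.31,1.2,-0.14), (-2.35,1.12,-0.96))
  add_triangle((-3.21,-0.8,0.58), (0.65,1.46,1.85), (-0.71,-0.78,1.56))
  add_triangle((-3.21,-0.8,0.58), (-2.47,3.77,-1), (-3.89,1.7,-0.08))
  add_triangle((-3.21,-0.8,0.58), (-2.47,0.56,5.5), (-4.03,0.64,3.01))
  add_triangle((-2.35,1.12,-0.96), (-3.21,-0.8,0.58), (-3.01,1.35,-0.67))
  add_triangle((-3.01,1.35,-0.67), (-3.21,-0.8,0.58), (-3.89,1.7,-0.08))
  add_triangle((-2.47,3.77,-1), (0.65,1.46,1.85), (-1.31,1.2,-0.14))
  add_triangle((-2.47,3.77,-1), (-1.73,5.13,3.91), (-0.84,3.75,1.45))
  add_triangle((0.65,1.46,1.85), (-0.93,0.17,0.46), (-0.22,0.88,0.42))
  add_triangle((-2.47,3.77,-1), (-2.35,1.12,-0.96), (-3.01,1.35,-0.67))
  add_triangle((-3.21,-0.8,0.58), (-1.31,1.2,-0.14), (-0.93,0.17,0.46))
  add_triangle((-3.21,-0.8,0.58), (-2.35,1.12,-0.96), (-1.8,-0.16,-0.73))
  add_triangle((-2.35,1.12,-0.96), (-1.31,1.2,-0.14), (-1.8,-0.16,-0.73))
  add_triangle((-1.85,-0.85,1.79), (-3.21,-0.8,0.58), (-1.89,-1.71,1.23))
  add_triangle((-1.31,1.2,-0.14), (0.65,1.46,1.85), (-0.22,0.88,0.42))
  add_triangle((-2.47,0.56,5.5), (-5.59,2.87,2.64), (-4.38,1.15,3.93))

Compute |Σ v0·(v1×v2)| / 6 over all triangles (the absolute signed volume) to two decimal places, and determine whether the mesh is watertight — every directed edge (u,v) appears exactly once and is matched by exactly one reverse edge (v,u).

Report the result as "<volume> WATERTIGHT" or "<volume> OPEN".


57.38 OPEN

Per-triangle v0·(v1×v2)/6:
  t1: -0.8036
  t2: +0.6566
  t3: +0.1317
  t4: +0.6214
  t5: +0.7810
  t6: +1.0395
  t7: -0.1489
  t8: +15.7713
  t9: +0.3103
  t10: +0.1948
  t11: -0.6624
  t12: +6.3929
  t13: +1.3454
  t14: -0.2202
  t15: +3.7704
  t16: +19.1662
  t17: +0.3595
  t18: -0.3992
  t19: -1.6290
  t20: -0.2287
  t21: +3.0108
  t22: +0.4480
  t23: +0.8540
  t24: -0.9163
  t25: +2.8494
  t26: -0.2065
  t27: +0.5686
  t28: -0.3194
  t29: +0.7492
  t30: -0.1587
  t31: +0.7800
  t32: +0.0647
  t33: +3.2080
Σ = +57.3810 → |volume| = 57.38

Directed edges: 99 total; 9 unmatched, e.g. (-2.47,3.77,-1)→(-5.59,2.87,2.64) → open.


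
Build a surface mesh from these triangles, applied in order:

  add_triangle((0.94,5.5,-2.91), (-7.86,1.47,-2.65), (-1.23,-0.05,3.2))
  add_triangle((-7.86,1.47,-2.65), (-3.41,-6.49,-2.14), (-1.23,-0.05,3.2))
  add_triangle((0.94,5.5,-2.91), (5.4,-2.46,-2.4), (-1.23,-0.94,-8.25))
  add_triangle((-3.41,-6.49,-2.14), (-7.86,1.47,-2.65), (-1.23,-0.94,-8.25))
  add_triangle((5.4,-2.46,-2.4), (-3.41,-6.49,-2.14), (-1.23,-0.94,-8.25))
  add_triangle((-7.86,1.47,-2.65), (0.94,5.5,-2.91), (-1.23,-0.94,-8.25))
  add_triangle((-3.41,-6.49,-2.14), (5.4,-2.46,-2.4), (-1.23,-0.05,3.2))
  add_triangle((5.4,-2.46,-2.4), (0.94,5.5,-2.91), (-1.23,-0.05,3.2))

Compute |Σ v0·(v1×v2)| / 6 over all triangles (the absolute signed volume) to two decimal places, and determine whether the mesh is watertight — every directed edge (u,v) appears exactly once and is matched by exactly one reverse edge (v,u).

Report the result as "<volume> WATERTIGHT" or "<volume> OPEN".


337.70 WATERTIGHT

Per-triangle v0·(v1×v2)/6:
  t1: +25.6925
  t2: +34.1150
  t3: +50.2990
  t4: +71.6431
  t5: +58.7439
  t6: +63.2039
  t7: +21.2157
  t8: +12.7876
Σ = +337.7007 → |volume| = 337.70

Directed edges: 24 total, each appears once with its reverse present → watertight.


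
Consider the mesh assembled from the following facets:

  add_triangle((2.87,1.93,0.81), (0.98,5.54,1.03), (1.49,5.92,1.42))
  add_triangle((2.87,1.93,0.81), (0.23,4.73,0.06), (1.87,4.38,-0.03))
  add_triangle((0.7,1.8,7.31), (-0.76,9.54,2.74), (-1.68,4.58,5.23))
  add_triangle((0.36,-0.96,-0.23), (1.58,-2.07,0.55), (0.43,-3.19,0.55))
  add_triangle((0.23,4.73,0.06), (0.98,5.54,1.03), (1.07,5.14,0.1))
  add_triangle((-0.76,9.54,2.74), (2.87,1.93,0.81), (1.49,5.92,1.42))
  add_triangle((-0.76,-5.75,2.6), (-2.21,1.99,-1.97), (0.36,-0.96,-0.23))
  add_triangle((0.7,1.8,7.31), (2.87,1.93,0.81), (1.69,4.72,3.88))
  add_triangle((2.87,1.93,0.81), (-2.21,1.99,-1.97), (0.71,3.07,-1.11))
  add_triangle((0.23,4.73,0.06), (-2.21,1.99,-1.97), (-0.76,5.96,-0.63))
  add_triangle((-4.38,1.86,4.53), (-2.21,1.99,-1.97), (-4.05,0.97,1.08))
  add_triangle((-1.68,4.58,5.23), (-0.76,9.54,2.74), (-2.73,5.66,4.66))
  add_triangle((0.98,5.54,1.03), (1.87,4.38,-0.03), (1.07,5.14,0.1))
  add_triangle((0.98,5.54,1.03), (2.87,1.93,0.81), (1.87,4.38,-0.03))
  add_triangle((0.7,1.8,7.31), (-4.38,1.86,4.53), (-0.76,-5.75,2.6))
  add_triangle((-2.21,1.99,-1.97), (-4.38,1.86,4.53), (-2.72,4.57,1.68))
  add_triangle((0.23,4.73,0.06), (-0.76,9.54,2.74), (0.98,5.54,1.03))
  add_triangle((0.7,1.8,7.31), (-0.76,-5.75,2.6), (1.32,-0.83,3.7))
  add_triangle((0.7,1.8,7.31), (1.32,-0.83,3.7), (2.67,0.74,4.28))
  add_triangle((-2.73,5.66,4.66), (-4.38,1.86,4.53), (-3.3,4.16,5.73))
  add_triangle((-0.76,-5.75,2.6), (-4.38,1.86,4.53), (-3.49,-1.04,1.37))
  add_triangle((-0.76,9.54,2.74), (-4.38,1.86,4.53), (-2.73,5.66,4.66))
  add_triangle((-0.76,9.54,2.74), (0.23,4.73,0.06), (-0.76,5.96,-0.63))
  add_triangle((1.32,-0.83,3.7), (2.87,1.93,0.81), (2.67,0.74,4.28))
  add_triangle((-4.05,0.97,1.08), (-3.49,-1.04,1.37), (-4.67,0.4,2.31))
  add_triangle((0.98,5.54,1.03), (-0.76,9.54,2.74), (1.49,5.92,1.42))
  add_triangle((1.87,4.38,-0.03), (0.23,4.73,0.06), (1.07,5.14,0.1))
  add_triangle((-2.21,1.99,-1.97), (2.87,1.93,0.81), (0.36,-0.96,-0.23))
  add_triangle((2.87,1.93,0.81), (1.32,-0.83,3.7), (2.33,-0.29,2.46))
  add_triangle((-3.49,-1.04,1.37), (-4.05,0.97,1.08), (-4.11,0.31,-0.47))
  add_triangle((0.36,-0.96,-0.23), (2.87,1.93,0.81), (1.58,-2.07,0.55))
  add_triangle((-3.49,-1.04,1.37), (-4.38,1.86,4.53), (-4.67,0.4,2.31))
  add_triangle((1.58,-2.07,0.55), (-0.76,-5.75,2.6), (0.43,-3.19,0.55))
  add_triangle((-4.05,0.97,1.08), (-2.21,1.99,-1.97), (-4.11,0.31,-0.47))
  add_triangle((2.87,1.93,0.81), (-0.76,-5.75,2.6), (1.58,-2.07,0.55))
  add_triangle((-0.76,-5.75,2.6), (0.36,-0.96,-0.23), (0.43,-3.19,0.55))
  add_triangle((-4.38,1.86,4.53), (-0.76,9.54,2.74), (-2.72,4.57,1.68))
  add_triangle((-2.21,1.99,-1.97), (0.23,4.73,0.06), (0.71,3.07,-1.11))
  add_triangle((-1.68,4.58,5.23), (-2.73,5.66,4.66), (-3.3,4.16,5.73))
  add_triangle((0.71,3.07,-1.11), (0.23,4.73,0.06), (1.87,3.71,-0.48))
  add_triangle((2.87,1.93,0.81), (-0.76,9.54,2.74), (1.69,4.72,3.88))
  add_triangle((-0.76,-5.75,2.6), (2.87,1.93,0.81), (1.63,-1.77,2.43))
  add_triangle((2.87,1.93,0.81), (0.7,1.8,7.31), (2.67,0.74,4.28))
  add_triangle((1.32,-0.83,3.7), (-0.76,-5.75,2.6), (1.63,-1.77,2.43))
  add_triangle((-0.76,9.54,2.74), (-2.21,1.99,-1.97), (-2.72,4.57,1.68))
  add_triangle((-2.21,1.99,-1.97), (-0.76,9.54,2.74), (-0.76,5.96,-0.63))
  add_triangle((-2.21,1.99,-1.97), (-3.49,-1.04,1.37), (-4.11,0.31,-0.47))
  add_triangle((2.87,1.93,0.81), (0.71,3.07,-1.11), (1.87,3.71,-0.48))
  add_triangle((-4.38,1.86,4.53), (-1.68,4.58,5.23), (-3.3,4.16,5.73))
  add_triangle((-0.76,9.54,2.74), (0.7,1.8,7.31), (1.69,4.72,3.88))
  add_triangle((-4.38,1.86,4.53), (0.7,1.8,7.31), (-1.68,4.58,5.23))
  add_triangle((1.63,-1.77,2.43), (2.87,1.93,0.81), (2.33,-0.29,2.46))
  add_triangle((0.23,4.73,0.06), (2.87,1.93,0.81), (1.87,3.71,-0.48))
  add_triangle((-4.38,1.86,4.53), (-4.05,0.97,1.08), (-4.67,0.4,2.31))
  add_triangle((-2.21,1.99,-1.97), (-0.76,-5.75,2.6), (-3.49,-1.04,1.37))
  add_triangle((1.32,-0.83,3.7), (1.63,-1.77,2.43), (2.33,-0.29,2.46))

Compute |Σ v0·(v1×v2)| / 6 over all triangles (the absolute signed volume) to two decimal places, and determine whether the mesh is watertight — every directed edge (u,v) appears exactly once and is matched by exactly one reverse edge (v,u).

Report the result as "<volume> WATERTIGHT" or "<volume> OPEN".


266.43 WATERTIGHT

Per-triangle v0·(v1×v2)/6:
  t1: +0.5611
  t2: -1.2134
  t3: +19.4541
  t4: +0.2972
  t5: +0.6010
  t6: +2.1450
  t7: +2.0732
  t8: +10.0278
  t9: -0.5094
  t10: +0.3681
  t11: +4.7158
  t12: +7.8404
  t13: +0.7399
  t14: +2.4275
  t15: +38.3926
  t16: +9.7392
  t17: +2.3931
  t18: +9.6586
  t19: +4.4250
  t20: +3.9141
  t21: +13.2677
  t22: +5.9373
  t23: +2.8483
  t24: +1.2174
  t25: +1.1350
  t26: +1.1168
  t27: +0.1008
  t28: +1.3255
  t29: +1.4746
  t30: +2.1829
  t31: +0.5567
  t32: +2.0512
  t33: +1.2703
  t34: +2.7090
  t35: +3.9564
  t36: +0.1256
  t37: +12.4956
  t38: +2.9713
  t39: +2.9309
  t40: +1.2974
  t41: +11.2966
  t42: +1.0781
  t43: +5.8332
  t44: +3.7060
  t45: +10.7190
  t46: +6.4860
  t47: -0.6765
  t48: +0.2875
  t49: +0.4932
  t50: +18.9297
  t51: +17.3297
  t52: +0.7213
  t53: +2.1998
  t54: +2.2133
  t55: +5.5707
  t56: +1.2203
Σ = +266.4295 → |volume| = 266.43

Directed edges: 168 total, each appears once with its reverse present → watertight.


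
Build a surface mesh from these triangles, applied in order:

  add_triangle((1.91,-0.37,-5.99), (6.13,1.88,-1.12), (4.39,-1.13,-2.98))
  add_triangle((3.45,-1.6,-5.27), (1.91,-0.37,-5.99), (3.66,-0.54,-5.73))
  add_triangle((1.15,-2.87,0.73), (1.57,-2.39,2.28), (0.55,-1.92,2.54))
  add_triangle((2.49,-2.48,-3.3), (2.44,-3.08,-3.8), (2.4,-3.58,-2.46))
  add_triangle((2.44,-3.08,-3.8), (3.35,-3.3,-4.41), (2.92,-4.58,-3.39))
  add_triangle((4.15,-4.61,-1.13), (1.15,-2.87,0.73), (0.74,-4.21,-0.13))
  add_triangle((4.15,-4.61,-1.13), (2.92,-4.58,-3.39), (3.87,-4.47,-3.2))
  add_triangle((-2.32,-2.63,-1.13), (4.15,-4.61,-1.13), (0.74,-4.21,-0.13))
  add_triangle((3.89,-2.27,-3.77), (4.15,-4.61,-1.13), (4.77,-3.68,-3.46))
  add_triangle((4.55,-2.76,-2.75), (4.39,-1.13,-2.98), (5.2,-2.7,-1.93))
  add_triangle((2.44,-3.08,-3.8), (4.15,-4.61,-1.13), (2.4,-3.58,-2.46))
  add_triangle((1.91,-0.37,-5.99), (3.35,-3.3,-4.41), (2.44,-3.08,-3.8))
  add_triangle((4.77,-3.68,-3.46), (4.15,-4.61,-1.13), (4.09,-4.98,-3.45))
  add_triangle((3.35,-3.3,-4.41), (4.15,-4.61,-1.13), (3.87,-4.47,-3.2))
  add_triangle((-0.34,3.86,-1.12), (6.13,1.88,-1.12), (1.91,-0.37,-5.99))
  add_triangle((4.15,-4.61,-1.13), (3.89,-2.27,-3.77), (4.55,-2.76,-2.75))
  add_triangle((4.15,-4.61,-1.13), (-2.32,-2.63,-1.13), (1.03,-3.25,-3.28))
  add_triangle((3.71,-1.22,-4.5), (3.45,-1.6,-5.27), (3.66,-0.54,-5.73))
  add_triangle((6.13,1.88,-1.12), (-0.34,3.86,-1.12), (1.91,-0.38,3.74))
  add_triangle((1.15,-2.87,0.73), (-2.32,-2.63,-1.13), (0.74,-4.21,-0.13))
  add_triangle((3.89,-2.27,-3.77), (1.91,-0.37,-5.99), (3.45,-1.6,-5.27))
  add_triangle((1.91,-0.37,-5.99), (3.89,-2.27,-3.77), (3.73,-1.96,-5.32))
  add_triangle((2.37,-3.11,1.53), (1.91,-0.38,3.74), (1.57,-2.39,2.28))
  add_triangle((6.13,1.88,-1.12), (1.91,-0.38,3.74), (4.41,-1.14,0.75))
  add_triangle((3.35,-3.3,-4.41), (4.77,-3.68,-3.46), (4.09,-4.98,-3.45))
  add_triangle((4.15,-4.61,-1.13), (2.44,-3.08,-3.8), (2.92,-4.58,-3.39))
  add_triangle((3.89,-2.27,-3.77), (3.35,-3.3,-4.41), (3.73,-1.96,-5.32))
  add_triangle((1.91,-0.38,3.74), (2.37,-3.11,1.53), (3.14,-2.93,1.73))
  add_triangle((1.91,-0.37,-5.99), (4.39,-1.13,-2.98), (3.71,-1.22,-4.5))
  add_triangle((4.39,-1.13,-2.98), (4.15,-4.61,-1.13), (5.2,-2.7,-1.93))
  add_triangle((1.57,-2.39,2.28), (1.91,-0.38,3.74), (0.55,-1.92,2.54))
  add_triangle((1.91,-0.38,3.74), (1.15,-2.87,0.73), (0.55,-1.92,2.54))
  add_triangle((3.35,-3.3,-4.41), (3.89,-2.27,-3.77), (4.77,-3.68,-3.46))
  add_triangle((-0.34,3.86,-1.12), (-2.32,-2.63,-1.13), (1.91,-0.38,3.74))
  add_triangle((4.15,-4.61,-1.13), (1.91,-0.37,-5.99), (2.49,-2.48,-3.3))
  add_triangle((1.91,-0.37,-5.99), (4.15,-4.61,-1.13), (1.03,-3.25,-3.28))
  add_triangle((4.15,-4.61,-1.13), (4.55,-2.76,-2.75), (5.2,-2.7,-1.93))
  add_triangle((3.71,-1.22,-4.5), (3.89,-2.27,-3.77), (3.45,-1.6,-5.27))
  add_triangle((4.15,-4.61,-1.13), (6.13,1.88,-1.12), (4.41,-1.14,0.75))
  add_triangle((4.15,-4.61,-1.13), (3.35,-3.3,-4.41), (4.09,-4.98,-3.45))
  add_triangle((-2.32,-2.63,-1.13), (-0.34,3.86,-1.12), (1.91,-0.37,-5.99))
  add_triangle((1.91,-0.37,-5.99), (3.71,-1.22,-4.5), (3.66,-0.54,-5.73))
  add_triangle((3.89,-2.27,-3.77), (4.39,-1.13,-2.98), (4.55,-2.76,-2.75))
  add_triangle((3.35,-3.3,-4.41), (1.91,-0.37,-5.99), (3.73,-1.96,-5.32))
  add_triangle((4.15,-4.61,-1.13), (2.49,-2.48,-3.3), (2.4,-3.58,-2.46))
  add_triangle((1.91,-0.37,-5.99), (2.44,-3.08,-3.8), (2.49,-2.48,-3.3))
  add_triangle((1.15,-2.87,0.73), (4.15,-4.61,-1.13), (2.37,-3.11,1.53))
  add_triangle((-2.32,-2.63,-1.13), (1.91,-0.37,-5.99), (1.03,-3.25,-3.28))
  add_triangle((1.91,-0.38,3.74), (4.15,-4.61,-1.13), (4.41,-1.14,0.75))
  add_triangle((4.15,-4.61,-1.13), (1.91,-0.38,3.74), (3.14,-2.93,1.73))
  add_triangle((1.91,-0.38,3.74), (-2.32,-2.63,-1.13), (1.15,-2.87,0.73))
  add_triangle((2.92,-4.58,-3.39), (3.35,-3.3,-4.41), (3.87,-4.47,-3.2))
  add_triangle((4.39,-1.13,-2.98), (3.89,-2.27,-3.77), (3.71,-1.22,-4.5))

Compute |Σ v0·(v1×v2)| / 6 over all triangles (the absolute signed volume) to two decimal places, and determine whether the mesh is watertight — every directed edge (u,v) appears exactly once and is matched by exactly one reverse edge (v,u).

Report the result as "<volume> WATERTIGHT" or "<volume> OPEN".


Per-triangle v0·(v1×v2)/6:
  t1: +12.1452
  t2: +2.0034
  t3: +0.7764
  t4: -0.4739
  t5: +0.7307
  t6: +2.3657
  t7: +1.6768
  t8: +4.3858
  t9: +0.0311
  t10: +1.5225
  t11: +1.5205
  t12: +1.8088
  t13: +3.2685
  t14: +1.0392
  t15: +24.0014
  t16: +2.1580
  t17: +8.2372
  t18: +0.8168
  t19: +15.3946
  t20: +1.1231
  t21: +0.1789
  t22: +0.2418
  t23: +1.3903
  t24: +8.8775
  t25: +2.5973
  t26: -2.2350
  t27: +1.6503
  t28: +1.4283
  t29: +1.0865
  t30: -2.4652
  t31: +1.4254
  t32: -2.1072
  t33: +1.6903
  t34: +3.6730
  t35: -2.0948
  t36: +11.6014
  t37: +2.3995
  t38: +0.9379
  t39: +10.2970
  t40: -1.7373
  t41: +12.2957
  t42: -1.3012
  t43: +1.6272
  t44: +2.9810
  t45: -2.0149
  t46: -1.2928
  t47: +2.0517
  t48: +8.1138
  t49: +8.7255
  t50: +1.4698
  t51: +4.3672
  t52: +1.6353
  t53: +1.6204
Σ = +163.6465 → |volume| = 163.65

Directed edges: 159 total; 9 unmatched, e.g. (6.13,1.88,-1.12)→(4.39,-1.13,-2.98) → open.

163.65 OPEN


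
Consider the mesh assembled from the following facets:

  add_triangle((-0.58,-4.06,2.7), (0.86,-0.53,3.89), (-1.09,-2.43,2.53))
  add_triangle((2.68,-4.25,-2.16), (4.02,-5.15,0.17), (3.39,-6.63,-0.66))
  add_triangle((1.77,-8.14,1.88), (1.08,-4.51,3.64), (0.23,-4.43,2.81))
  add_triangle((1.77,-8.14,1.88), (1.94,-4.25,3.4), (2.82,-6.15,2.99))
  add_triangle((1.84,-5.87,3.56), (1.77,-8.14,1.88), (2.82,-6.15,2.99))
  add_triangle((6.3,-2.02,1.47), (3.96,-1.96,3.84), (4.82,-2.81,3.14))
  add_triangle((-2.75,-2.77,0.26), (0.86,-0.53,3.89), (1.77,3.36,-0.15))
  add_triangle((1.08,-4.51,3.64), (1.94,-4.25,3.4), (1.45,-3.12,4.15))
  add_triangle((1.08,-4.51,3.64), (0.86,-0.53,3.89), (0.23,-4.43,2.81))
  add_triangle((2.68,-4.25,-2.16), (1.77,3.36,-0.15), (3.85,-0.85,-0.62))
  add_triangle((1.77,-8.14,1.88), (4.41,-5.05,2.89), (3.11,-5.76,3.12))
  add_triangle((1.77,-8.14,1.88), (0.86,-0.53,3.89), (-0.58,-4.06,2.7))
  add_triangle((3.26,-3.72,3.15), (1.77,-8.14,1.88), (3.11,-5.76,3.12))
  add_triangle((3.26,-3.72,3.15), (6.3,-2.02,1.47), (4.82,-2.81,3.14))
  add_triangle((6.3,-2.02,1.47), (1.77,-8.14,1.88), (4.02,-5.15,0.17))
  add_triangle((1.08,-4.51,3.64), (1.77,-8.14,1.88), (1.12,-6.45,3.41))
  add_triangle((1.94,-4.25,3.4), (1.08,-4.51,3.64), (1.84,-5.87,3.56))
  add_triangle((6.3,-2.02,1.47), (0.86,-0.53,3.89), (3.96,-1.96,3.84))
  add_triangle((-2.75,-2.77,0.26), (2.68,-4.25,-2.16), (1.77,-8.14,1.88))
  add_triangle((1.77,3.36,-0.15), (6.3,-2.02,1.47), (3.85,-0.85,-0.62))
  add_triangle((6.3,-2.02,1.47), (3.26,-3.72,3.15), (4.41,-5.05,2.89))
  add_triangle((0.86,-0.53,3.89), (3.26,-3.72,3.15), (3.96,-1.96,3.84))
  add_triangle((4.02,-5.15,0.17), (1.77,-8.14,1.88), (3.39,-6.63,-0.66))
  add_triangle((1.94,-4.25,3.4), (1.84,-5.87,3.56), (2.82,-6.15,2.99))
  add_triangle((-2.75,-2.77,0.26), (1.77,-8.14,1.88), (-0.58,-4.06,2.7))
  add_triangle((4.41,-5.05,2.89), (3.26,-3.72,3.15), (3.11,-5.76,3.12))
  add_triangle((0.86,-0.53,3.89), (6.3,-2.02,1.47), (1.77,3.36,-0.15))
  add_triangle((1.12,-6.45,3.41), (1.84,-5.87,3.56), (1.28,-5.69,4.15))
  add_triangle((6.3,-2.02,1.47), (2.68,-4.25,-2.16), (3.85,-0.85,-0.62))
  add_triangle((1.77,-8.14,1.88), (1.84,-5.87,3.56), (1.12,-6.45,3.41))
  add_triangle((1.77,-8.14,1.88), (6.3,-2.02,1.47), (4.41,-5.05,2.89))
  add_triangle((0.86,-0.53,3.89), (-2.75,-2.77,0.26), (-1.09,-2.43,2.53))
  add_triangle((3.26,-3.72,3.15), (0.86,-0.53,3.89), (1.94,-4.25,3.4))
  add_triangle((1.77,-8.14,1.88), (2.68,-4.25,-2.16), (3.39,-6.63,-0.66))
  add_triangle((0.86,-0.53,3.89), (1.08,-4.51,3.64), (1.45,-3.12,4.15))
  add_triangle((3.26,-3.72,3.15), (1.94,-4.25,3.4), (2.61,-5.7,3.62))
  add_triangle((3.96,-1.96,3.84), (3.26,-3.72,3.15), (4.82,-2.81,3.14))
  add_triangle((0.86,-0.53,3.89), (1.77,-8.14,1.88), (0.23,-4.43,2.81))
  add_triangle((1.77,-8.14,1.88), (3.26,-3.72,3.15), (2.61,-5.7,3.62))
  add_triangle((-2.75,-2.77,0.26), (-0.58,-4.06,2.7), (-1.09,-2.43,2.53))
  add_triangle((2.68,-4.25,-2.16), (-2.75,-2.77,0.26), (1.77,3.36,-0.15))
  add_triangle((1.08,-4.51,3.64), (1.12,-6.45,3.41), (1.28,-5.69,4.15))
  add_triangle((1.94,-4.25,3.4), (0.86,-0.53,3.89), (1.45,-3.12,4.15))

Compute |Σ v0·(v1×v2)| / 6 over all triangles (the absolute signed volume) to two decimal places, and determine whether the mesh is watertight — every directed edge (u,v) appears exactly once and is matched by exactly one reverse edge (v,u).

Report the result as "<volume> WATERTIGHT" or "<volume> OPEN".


144.32 OPEN

Per-triangle v0·(v1×v2)/6:
  t1: +2.3569
  t2: +3.0440
  t3: +2.8257
  t4: -2.7016
  t5: +3.2339
  t6: +2.4111
  t7: +2.8818
  t8: +1.1472
  t9: +1.7404
  t10: +3.8429
  t11: +3.6976
  t12: +9.2576
  t13: -0.1783
  t14: +2.4875
  t15: +12.0538
  t16: -1.2547
  t17: +0.8065
  t18: +1.8956
  t19: +15.1924
  t20: +6.0342
  t21: +3.8954
  t22: +4.2495
  t23: +5.9270
  t24: +1.1579
  t25: +8.7686
  t26: +1.6485
  t27: +15.0641
  t28: +0.8640
  t29: +6.5300
  t30: +2.3132
  t31: +9.1963
  t32: +0.8715
  t33: +3.7585
  t34: +3.0841
  t35: +0.9299
  t36: +1.0410
  t37: +2.1294
  t38: -5.5535
  t39: +3.4005
  t40: +2.2513
  t41: +1.3230
  t42: +0.0297
  t43: +0.6608
Σ = +144.3152 → |volume| = 144.32

Directed edges: 129 total; 9 unmatched, e.g. (2.68,-4.25,-2.16)→(4.02,-5.15,0.17) → open.


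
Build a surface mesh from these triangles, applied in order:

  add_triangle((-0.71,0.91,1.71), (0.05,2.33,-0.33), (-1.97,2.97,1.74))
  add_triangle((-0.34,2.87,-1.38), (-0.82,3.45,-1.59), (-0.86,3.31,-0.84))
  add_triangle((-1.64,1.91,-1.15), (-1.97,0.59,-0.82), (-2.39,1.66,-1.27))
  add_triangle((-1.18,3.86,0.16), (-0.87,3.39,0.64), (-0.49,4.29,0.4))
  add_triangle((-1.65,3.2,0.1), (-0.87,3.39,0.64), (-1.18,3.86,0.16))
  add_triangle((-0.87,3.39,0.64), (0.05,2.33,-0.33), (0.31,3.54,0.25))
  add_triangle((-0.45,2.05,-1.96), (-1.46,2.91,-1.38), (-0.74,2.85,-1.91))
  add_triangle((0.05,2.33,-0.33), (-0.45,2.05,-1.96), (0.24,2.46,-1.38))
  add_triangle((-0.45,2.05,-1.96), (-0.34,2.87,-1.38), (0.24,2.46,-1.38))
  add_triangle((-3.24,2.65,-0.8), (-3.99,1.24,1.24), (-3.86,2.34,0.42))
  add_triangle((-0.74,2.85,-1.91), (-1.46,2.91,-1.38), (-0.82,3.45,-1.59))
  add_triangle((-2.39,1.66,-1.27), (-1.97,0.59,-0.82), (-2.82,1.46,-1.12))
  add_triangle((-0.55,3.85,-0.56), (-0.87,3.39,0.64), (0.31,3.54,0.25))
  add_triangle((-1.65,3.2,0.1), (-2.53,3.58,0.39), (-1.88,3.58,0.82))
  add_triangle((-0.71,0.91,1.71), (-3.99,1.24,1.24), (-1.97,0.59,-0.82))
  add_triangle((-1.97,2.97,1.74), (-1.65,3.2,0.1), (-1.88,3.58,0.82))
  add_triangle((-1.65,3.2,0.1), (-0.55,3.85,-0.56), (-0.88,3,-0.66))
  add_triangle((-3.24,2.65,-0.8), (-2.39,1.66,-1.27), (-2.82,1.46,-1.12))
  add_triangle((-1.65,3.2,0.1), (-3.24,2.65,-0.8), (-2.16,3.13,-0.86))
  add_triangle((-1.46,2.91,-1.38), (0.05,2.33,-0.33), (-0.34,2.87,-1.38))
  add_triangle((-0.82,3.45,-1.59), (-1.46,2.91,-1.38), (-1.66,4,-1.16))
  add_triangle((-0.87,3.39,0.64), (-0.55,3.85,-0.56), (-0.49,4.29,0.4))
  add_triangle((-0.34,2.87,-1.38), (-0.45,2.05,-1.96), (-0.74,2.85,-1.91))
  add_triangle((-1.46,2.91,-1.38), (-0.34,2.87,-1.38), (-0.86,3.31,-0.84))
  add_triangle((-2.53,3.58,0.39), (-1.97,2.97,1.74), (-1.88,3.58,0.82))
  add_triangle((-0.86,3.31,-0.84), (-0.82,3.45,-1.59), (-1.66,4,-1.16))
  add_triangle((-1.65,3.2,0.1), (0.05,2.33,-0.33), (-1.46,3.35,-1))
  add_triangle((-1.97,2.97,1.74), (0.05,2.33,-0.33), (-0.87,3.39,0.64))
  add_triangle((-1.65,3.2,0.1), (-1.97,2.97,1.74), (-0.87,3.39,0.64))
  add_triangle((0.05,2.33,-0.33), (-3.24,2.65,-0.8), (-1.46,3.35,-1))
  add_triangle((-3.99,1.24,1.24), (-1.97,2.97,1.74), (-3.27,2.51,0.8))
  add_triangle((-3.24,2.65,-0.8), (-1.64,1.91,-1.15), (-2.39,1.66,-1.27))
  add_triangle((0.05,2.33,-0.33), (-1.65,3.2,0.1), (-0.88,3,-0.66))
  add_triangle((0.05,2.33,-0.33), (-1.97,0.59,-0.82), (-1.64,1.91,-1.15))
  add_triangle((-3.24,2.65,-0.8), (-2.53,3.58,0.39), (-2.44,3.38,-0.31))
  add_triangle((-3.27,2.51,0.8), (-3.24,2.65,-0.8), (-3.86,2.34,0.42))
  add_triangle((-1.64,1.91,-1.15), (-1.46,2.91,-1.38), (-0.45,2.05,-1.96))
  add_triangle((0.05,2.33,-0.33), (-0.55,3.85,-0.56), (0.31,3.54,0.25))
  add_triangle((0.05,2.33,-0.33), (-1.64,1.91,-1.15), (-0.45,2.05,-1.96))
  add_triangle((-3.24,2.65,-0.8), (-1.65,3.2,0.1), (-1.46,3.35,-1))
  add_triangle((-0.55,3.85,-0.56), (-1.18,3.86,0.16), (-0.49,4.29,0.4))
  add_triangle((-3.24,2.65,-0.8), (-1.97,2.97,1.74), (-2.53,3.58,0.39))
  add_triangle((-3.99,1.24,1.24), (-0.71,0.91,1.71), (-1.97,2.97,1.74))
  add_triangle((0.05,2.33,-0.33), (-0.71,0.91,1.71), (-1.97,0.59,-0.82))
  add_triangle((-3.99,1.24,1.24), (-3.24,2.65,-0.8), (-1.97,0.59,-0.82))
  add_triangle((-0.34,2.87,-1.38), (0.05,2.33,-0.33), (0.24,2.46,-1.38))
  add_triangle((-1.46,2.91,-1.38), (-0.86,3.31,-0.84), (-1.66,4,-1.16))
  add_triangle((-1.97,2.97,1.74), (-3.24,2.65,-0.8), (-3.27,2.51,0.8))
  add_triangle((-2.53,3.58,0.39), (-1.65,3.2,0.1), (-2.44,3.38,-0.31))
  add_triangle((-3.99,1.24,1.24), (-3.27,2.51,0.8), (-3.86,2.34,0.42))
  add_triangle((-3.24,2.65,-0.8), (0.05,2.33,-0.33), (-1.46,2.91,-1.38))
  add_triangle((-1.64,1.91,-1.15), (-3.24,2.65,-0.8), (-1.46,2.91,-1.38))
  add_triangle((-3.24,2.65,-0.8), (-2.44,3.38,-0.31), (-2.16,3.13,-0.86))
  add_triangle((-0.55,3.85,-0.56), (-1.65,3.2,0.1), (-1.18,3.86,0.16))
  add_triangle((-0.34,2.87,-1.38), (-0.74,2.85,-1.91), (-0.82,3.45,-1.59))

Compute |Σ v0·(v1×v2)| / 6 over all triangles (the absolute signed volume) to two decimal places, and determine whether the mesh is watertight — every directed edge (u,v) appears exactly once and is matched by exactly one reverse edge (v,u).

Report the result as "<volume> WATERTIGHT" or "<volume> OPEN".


Per-triangle v0·(v1×v2)/6:
  t1: +0.8402
  t2: +0.1324
  t3: +0.0167
  t4: +0.2402
  t5: +0.2124
  t6: -0.3769
  t7: +0.1738
  t8: -0.3193
  t9: +0.2672
  t10: +0.5185
  t11: +0.2621
  t12: +0.0723
  t13: +0.7824
  t14: +0.2533
  t15: -0.6345
  t16: -0.1357
  t17: +0.3350
  t18: +0.2433
  t19: -0.7000
  t20: +0.4246
  t21: +0.3178
  t22: -0.3428
  t23: +0.1341
  t24: -0.3966
  t25: +0.5163
  t26: +0.2508
  t27: +0.6799
  t28: -0.0936
  t29: +0.8962
  t30: -0.4202
  t31: +1.4593
  t32: +0.3274
  t33: -0.3598
  t34: -0.1964
  t35: +0.5199
  t36: +0.5872
  t37: +0.3951
  t38: +0.1832
  t39: -0.9212
  t40: +1.2297
  t41: +0.4699
  t42: +1.0718
  t43: +1.8182
  t44: -1.6245
  t45: +1.5916
  t46: +0.2317
  t47: -0.1634
  t48: +1.3772
  t49: +0.2551
  t50: +0.6104
  t51: +0.9881
  t52: +0.3773
  t53: +0.4595
  t54: +0.3241
  t55: +0.1194
Σ = +15.2807 → |volume| = 15.28

Directed edges: 165 total; 9 unmatched, e.g. (-1.97,0.59,-0.82)→(-2.82,1.46,-1.12) → open.

15.28 OPEN


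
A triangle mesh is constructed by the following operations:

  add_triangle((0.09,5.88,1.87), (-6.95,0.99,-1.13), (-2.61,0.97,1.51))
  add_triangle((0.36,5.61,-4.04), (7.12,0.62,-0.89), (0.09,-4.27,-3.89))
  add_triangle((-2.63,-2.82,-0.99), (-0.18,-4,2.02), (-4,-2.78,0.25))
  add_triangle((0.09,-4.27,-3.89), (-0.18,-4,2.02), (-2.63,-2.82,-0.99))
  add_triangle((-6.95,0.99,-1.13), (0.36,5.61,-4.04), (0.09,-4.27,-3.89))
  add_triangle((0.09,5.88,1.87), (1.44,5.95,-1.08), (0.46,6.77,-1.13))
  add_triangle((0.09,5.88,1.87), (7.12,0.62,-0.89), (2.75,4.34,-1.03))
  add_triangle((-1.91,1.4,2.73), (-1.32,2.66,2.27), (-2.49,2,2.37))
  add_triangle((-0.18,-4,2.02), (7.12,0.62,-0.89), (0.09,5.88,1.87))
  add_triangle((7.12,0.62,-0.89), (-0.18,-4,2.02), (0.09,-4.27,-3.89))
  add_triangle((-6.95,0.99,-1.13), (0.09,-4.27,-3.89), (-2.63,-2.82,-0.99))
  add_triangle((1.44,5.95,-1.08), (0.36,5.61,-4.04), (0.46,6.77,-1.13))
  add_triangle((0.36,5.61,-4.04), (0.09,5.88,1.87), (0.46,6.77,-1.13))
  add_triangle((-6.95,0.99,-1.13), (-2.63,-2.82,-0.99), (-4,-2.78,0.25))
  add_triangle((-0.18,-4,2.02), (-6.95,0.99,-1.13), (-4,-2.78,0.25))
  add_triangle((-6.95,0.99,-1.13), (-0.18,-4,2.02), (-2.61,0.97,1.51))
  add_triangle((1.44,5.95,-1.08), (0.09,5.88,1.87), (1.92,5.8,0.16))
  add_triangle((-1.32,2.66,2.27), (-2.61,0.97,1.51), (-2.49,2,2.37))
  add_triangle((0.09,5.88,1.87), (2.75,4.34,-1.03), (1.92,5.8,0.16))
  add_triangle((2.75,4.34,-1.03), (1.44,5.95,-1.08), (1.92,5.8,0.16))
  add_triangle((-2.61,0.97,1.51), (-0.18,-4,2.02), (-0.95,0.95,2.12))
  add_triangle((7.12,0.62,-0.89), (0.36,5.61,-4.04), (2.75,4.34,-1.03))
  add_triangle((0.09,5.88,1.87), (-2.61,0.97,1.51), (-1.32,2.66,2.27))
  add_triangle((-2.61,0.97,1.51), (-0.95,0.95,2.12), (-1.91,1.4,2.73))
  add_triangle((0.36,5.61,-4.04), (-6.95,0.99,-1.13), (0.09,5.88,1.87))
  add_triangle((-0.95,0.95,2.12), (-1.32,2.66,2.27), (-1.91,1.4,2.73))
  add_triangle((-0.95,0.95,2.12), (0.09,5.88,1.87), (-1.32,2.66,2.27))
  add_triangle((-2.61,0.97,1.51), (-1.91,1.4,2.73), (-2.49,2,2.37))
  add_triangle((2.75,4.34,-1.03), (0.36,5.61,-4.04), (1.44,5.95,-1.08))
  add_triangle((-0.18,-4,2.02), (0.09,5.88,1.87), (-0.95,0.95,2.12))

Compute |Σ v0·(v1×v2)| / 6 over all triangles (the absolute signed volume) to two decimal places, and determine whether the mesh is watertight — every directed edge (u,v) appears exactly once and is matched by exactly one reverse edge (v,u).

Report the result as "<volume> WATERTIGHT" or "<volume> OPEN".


300.05 WATERTIGHT

Per-triangle v0·(v1×v2)/6:
  t1: +11.9180
  t2: +45.9574
  t3: +4.3107
  t4: +10.5438
  t5: +45.8160
  t6: +3.3020
  t7: +13.9361
  t8: +0.6619
  t9: +22.8139
  t10: +28.4790
  t11: +11.6756
  t12: +3.6291
  t13: +1.1521
  t14: +5.5139
  t15: +3.7531
  t16: +10.4400
  t17: +3.1071
  t18: +0.1730
  t19: +0.1048
  t20: +2.1681
  t21: +3.2757
  t22: +14.8966
  t23: +2.0609
  t24: +0.0495
  t25: +40.1428
  t26: +0.3797
  t27: +1.0781
  t28: +0.4806
  t29: +5.3327
  t30: +2.9003
Σ = +300.0524 → |volume| = 300.05

Directed edges: 90 total, each appears once with its reverse present → watertight.


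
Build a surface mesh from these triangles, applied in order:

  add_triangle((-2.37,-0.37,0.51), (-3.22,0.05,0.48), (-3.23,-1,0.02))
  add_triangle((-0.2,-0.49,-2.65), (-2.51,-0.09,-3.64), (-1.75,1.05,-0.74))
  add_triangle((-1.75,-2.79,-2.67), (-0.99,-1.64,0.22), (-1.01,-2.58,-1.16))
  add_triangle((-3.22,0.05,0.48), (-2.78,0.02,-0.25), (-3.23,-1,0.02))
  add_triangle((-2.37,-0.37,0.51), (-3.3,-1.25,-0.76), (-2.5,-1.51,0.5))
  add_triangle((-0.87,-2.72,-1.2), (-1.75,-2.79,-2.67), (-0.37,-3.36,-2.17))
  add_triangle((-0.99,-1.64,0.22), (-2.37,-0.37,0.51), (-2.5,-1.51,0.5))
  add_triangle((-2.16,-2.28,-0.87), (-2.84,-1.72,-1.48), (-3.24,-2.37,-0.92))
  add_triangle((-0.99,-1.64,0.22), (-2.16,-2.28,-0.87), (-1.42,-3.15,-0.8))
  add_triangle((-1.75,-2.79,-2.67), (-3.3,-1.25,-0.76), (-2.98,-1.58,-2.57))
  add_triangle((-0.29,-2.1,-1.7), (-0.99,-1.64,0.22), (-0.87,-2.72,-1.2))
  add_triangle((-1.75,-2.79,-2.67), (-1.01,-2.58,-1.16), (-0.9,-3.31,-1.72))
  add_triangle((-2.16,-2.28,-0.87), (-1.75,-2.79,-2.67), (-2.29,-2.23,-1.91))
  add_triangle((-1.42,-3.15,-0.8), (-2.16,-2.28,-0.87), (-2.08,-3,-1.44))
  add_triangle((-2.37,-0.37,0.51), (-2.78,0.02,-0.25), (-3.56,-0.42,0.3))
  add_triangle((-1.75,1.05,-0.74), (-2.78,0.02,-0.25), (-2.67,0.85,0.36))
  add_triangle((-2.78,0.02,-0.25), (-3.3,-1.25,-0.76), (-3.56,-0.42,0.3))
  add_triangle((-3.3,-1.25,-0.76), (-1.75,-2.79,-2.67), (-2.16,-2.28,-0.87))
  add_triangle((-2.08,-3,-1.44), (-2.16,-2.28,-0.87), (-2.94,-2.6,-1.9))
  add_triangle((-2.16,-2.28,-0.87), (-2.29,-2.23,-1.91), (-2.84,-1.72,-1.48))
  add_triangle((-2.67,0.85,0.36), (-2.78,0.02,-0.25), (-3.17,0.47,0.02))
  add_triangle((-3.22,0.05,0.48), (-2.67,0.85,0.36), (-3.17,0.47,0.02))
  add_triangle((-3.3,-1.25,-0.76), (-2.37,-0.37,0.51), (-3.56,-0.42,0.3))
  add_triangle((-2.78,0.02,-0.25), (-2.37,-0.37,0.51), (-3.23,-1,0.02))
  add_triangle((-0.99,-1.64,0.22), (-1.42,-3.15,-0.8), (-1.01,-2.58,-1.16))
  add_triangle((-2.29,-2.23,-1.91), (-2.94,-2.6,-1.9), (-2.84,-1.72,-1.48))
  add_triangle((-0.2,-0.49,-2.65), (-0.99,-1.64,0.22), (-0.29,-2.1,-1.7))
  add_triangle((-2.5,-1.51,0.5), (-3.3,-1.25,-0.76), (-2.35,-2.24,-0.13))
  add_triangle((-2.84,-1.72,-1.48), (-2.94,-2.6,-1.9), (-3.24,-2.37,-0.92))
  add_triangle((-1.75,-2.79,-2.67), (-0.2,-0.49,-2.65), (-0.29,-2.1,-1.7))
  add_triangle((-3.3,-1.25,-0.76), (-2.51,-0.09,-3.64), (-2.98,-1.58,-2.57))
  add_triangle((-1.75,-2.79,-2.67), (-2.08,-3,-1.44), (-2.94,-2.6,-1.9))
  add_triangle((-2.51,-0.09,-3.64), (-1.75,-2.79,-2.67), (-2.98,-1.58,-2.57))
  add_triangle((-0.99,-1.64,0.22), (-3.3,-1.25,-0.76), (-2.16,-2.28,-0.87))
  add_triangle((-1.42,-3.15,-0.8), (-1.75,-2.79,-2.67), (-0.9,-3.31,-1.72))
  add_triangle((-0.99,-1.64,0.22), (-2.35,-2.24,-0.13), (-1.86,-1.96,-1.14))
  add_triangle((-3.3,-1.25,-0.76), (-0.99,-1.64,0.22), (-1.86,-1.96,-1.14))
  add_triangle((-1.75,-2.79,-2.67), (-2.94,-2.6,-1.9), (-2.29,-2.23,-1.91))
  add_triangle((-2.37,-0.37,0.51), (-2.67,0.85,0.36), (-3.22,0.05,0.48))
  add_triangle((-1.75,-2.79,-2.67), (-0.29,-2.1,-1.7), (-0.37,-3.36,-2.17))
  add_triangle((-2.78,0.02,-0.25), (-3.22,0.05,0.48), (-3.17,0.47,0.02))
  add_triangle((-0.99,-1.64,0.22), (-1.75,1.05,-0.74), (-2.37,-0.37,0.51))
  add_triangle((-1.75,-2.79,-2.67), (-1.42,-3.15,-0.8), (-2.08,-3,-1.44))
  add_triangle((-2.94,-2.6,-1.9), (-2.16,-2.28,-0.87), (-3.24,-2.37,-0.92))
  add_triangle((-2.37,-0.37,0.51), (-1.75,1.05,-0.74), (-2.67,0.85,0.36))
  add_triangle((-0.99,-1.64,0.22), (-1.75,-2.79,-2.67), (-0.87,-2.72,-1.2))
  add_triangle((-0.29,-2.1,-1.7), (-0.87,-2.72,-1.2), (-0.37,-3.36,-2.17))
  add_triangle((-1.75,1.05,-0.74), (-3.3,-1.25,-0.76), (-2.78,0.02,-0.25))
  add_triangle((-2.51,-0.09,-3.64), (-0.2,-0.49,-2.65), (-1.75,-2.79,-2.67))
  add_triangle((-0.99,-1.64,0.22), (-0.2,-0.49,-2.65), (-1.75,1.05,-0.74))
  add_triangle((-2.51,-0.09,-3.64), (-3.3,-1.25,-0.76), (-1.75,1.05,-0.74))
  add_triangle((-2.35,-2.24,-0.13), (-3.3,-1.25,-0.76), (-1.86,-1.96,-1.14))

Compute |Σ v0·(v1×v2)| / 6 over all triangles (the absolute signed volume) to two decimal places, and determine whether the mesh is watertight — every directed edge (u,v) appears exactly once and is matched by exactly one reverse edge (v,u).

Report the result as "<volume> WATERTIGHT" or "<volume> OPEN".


Per-triangle v0·(v1×v2)/6:
  t1: +0.1891
  t2: +0.7354
  t3: -0.4826
  t4: +0.3687
  t5: +0.6392
  t6: +0.7271
  t7: +0.0254
  t8: -0.3042
  t9: +0.4166
  t10: +1.6412
  t11: +0.0000
  t12: -0.3065
  t13: -0.4677
  t14: +0.2919
  t15: +0.0381
  t16: +0.5127
  t17: +0.4616
  t18: +1.3868
  t19: +0.3164
  t20: -0.4317
  t21: -0.0069
  t22: +0.1878
  t23: +0.2141
  t24: -0.2872
  t25: -0.0153
  t26: +0.1311
  t27: -0.6738
  t28: +0.6713
  t29: +0.3691
  t30: +1.0572
  t31: +1.6516
  t32: +0.8169
  t33: +2.0798
  t34: +0.6194
  t35: +0.8370
  t36: +0.3030
  t37: -0.8045
  t38: +0.1073
  t39: +0.0597
  t40: +0.2492
  t41: +0.1557
  t42: -0.6515
  t43: +0.5740
  t44: +0.3403
  t45: -0.4466
  t46: +0.6705
  t47: -0.1281
  t48: +0.5665
  t49: +2.6658
  t50: -1.7852
  t51: +2.7251
  t52: +0.8123
Σ = +18.8234 → |volume| = 18.82

Directed edges: 156 total; 6 unmatched, e.g. (-2.5,-1.51,0.5)→(-0.99,-1.64,0.22) → open.

18.82 OPEN


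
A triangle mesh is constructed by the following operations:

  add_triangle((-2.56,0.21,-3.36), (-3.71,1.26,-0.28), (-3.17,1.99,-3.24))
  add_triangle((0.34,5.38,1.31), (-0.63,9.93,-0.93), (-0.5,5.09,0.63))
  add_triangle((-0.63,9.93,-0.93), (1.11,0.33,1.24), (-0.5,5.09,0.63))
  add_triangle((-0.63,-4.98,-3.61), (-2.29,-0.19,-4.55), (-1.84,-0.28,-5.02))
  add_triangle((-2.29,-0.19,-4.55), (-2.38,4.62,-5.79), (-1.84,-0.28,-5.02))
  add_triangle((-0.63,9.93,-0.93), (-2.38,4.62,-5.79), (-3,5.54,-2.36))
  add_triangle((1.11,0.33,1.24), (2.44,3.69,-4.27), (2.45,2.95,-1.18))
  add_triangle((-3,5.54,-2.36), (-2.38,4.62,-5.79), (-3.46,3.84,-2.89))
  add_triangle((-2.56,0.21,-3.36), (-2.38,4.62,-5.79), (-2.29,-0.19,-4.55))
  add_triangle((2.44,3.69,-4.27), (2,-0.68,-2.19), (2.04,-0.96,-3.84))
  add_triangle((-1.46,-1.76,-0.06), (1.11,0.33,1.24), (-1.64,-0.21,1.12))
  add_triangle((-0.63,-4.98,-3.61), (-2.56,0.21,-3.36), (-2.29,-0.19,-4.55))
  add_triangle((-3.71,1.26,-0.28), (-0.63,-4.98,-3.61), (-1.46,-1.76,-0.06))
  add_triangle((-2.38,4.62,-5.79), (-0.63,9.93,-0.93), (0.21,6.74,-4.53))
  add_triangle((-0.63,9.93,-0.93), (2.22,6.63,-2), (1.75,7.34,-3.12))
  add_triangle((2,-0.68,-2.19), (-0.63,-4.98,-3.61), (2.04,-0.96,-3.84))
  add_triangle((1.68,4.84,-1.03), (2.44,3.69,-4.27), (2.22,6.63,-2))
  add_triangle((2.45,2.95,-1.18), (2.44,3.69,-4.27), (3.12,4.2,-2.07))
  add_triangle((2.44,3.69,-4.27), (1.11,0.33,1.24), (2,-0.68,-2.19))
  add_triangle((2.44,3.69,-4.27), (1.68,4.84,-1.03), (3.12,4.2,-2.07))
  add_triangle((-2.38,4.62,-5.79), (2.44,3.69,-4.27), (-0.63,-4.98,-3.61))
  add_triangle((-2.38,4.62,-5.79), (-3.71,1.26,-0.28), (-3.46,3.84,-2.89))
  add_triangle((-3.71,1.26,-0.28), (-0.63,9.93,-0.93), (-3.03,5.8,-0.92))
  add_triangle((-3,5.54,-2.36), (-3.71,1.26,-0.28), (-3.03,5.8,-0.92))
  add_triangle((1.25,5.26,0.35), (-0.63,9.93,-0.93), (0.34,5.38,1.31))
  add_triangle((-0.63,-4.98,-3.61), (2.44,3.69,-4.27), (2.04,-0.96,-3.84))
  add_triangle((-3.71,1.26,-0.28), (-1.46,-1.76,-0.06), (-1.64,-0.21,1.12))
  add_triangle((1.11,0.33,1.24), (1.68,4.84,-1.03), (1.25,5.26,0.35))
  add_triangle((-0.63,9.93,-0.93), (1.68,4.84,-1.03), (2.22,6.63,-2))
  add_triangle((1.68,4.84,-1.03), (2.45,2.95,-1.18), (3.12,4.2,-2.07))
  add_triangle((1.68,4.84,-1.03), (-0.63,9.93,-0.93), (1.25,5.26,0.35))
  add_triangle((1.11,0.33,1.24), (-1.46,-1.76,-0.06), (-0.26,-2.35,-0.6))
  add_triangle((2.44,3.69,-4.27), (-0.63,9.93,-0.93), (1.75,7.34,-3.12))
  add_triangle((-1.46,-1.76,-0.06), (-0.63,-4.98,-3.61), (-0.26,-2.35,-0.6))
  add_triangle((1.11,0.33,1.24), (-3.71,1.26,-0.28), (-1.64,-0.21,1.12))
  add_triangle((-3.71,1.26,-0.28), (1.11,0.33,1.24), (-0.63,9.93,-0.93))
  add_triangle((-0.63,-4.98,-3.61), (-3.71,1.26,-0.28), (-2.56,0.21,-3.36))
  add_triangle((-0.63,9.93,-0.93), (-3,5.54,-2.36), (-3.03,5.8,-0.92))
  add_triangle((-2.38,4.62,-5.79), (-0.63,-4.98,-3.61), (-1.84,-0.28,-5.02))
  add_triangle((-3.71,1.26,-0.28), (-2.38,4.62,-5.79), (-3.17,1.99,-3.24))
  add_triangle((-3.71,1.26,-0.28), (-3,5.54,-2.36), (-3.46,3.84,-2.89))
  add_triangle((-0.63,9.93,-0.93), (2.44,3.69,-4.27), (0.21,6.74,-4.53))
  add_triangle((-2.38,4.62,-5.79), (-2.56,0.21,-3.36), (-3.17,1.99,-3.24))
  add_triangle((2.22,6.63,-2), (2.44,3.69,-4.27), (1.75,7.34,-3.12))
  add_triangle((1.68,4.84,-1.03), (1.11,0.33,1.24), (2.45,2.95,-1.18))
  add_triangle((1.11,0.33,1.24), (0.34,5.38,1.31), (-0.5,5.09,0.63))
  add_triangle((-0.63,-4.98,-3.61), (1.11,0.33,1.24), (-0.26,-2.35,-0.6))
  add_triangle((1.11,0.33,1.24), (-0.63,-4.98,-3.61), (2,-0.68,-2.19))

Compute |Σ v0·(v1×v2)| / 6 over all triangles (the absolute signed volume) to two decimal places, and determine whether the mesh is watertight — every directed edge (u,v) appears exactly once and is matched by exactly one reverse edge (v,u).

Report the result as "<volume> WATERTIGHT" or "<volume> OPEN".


208.97 OPEN

Per-triangle v0·(v1×v2)/6:
  t1: +3.0121
  t2: +1.7795
  t3: -2.4439
  t4: +2.4509
  t5: +2.5597
  t6: +17.1237
  t7: +0.7270
  t8: +5.0130
  t9: +3.3455
  t10: +2.5617
  t11: +0.8048
  t12: +2.8669
  t13: +5.1303
  t14: +19.1188
  t15: +5.5740
  t16: +2.3991
  t17: +0.7794
  t18: +0.3860
  t19: +4.0761
  t20: +3.5725
  t21: +32.0553
  t22: +3.0488
  t23: +1.5500
  t24: +4.3615
  t25: +3.8041
  t26: +7.3099
  t27: +1.7111
  t28: +1.7885
  t29: +2.0148
  t30: +0.6126
  t31: +4.2826
  t32: +0.7365
  t33: +3.6249
  t34: +1.1709
  t35: +1.0921
  t36: +7.3321
  t37: +8.7179
  t38: +6.4598
  t39: +1.8362
  t40: +3.9038
  t41: +3.8335
  t42: +13.1133
  t43: +3.7061
  t44: +3.6744
  t45: +1.9506
  t46: +0.2593
  t47: +0.9475
  t48: +3.2375
Σ = +208.9727 → |volume| = 208.97

Directed edges: 144 total; 6 unmatched, e.g. (0.21,6.74,-4.53)→(-2.38,4.62,-5.79) → open.
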